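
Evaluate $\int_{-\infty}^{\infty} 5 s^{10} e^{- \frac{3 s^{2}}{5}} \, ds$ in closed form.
$\frac{546875 \sqrt{15} \sqrt{\pi}}{864}$

Begin with the known integral
$$J(a) = \int_{-\infty}^{\infty} 5 e^{- a s^{2}} \, ds = \frac{5 \sqrt{\pi}}{\sqrt{a}}.$$

Differentiating under the integral sign brings down a factor of $(-s^2)$:
$$\frac{dJ}{da} = \int_{-\infty}^{\infty} - 5 s^{2} e^{- a s^{2}} \, ds = - \frac{5 \sqrt{\pi}}{2 a^{\frac{3}{2}}}.$$

Repeating $5$ times in total — each differentiation brings down another $(-s^2)$ — gives
$$\frac{d^{5}J}{da^{5}} = \int_{-\infty}^{\infty} - 5 s^{10} e^{- a s^{2}} \, ds = - \frac{4725 \sqrt{\pi}}{32 a^{\frac{11}{2}}},$$
and the integrand here is $(-1)^{5}$ times the target integrand, so $I = (-1)^{5}\,\frac{d^{5}J}{da^{5}} = \frac{4725 \sqrt{\pi}}{32 a^{\frac{11}{2}}}$.

Setting $a = \frac{3}{5}$:
$$I = \frac{546875 \sqrt{15} \sqrt{\pi}}{864}.$$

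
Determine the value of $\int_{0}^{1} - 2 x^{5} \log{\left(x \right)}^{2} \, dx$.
$- \frac{1}{54}$

Start from the elementary integral
$$J(a) = \int_{0}^{1} - 2 x^{a} \, dx = - \frac{2}{a + 1}.$$

Differentiating under the integral sign brings down a factor of $\ln x$:
$$\frac{dJ}{da} = \int_{0}^{1} - 2 x^{a} \log{\left(x \right)} \, dx = \frac{2}{\left(a + 1\right)^{2}}.$$

Repeating twice in total — each differentiation brings down another $\ln x$ — gives
$$\frac{d^{2}J}{da^{2}} = \int_{0}^{1} - 2 x^{a} \log{\left(x \right)}^{2} \, dx = - \frac{4}{\left(a + 1\right)^{3}},$$
and the integrand here is exactly the target integrand, so $I = - \frac{4}{\left(a + 1\right)^{3}}$.

Setting $a = 5$:
$$I = - \frac{1}{54}.$$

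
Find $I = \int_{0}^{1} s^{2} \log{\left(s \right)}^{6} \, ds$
$\frac{80}{243}$

Begin with the known integral
$$J(a) = \int_{0}^{1} s^{a} \, ds = \frac{1}{a + 1}.$$

Differentiating under the integral sign brings down a factor of $\ln s$:
$$\frac{dJ}{da} = \int_{0}^{1} s^{a} \log{\left(s \right)} \, ds = - \frac{1}{\left(a + 1\right)^{2}}.$$

Repeating $6$ times in total — each differentiation brings down another $\ln s$ — gives
$$\frac{d^{6}J}{da^{6}} = \int_{0}^{1} s^{a} \log{\left(s \right)}^{6} \, ds = \frac{720}{\left(a + 1\right)^{7}},$$
and the integrand here is exactly the target integrand, so $I = \frac{720}{\left(a + 1\right)^{7}}$.

Setting $a = 2$:
$$I = \frac{80}{243}.$$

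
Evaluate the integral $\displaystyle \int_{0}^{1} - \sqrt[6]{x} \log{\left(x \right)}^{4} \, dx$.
$- \frac{186624}{16807}$

Begin with the known integral
$$J(a) = \int_{0}^{1} - x^{a} \, dx = - \frac{1}{a + 1}.$$

Differentiating under the integral sign brings down a factor of $\ln x$:
$$\frac{dJ}{da} = \int_{0}^{1} - x^{a} \log{\left(x \right)} \, dx = \frac{1}{\left(a + 1\right)^{2}}.$$

Repeating $4$ times in total — each differentiation brings down another $\ln x$ — gives
$$\frac{d^{4}J}{da^{4}} = \int_{0}^{1} - x^{a} \log{\left(x \right)}^{4} \, dx = - \frac{24}{\left(a + 1\right)^{5}},$$
and the integrand here is exactly the target integrand, so $I = - \frac{24}{\left(a + 1\right)^{5}}$.

Setting $a = \frac{1}{6}$:
$$I = - \frac{186624}{16807}.$$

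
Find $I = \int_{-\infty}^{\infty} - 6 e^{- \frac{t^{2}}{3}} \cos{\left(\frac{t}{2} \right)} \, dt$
$- \frac{6 \sqrt{3} \sqrt{\pi}}{e^{\frac{3}{16}}}$

Treat the cosine frequency as a parameter and define $I(b) = \int_{-\infty}^{\infty} - 6 e^{- \frac{t^{2}}{3}} \cos{\left(b t \right)} \, dt$.

Differentiating under the integral sign,
$$I'(b) = \int_{-\infty}^{\infty} 6 t e^{- \frac{t^{2}}{3}} \sin{\left(b t \right)} \, dt.$$

Integrate $\int_{-\infty}^{\infty} t \sin(b t)\, e^{- \frac{t^{2}}{3}}\, dt$ by parts with $u = \sin(b t)$ and $dv = t\, e^{- \frac{t^{2}}{3}}\, dt$, giving $v = - \frac{3 e^{- \frac{t^{2}}{3}}}{2}$. The boundary term vanishes and
$$\int_{-\infty}^{\infty} t \sin(b t)\, e^{- \frac{t^{2}}{3}}\, dt = \frac{3 b}{2} \int_{-\infty}^{\infty} \cos(b t)\, e^{- \frac{t^{2}}{3}}\, dt,$$
so $I'(b) = - \frac{3 b}{2}\, I(b)$.

This is a separable first-order ODE; solving with the initial condition $I(0) = \int_{-\infty}^{\infty} - 6 e^{- \frac{t^{2}}{3}}\,dt = - 6 \sqrt{3} \sqrt{\pi}$ gives
$$I(b) = - 6 \sqrt{3} \sqrt{\pi} e^{- \frac{3 b^{2}}{4}}.$$

Setting $b = \frac{1}{2}$:
$$I = - \frac{6 \sqrt{3} \sqrt{\pi}}{e^{\frac{3}{16}}}.$$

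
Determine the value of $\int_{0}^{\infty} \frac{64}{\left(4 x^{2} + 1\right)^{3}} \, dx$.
$6 \pi$

Recall the elementary integral
$$J(a) = \int_{0}^{\infty} \frac{1}{a^{2} + x^{2}} \, dx = \frac{\pi}{2 a}.$$

Differentiating under the integral sign with respect to $a$,
$$\frac{dJ}{da} = \int_{0}^{\infty} - \frac{2 a}{\left(a^{2} + x^{2}\right)^{2}} \, dx = - \frac{\pi}{2 a^{2}},$$
so $\int_{0}^{\infty} \frac{1}{\left(a^{2} + x^{2}\right)^{2}} \, dx = \frac{\pi}{4 a^{3}}$.

Repeating — each differentiation of $1/(x^2+a^2)^j$ produces $-2ja/(x^2+a^2)^{j+1}$ — and dividing through by $-2ja$ at each step yields, after $2$ differentiations in total,
$$\int_{0}^{\infty} \frac{1}{\left(a^{2} + x^{2}\right)^{3}} \, dx = \frac{3 \pi}{16 a^{5}}.$$

Setting $a = \frac{1}{2}$:
$$I = 6 \pi.$$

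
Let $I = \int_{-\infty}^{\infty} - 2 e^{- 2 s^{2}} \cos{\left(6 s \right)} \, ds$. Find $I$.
$- \frac{\sqrt{2} \sqrt{\pi}}{e^{\frac{9}{2}}}$

Treat the cosine frequency as a parameter and define $I(b) = \int_{-\infty}^{\infty} - 2 e^{- 2 s^{2}} \cos{\left(b s \right)} \, ds$.

Differentiating under the integral sign,
$$I'(b) = \int_{-\infty}^{\infty} 2 s e^{- 2 s^{2}} \sin{\left(b s \right)} \, ds.$$

Integrate $\int_{-\infty}^{\infty} s \sin(b s)\, e^{- 2 s^{2}}\, ds$ by parts with $u = \sin(b s)$ and $dv = s\, e^{- 2 s^{2}}\, ds$, giving $v = - \frac{e^{- 2 s^{2}}}{4}$. The boundary term vanishes and
$$\int_{-\infty}^{\infty} s \sin(b s)\, e^{- 2 s^{2}}\, ds = \frac{b}{4} \int_{-\infty}^{\infty} \cos(b s)\, e^{- 2 s^{2}}\, ds,$$
so $I'(b) = - \frac{b}{4}\, I(b)$.

This is a separable first-order ODE; solving with the initial condition $I(0) = \int_{-\infty}^{\infty} - 2 e^{- 2 s^{2}}\,ds = - \sqrt{2} \sqrt{\pi}$ gives
$$I(b) = - \sqrt{2} \sqrt{\pi} e^{- \frac{b^{2}}{8}}.$$

Setting $b = 6$:
$$I = - \frac{\sqrt{2} \sqrt{\pi}}{e^{\frac{9}{2}}}.$$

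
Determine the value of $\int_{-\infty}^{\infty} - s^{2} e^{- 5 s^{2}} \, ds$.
$- \frac{\sqrt{5} \sqrt{\pi}}{50}$

Consider the simpler parametrised integral
$$J(a) = \int_{-\infty}^{\infty} - e^{- a s^{2}} \, ds = - \frac{\sqrt{\pi}}{\sqrt{a}}.$$

Differentiating under the integral sign brings down a factor of $(-s^2)$:
$$\frac{dJ}{da} = \int_{-\infty}^{\infty} s^{2} e^{- a s^{2}} \, ds = \frac{\sqrt{\pi}}{2 a^{\frac{3}{2}}}.$$

The integral on the left is $-I$, so $I = - \frac{\sqrt{\pi}}{2 a^{\frac{3}{2}}}$.

Setting $a = 5$:
$$I = - \frac{\sqrt{5} \sqrt{\pi}}{50}.$$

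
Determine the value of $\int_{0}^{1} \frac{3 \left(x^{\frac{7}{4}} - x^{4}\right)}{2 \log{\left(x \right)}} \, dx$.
$\log{\left(\frac{11 \sqrt{55}}{200} \right)}$

Introduce a parameter $a$ in the exponent: let $I(a) = \int_{0}^{1} \frac{3 \left(- x^{4} + x^{a}\right)}{2 \log{\left(x \right)}} \, dx$.

Since $\dfrac{\partial}{\partial a}\,x^{a} = x^{a} \ln x$, the $\ln x$ in the denominator cancels and
$$\frac{dI}{da} = \int_{0}^{1} \frac{3}{2} x^{a} \, dx = \frac{3}{2} \left[\frac{x^{a+1}}{a+1}\right]_0^1 = \frac{3}{2 \left(a + 1\right)}.$$

Integrating with respect to $a$ gives $I(a) = \frac{3 \log{\left(a + 1 \right)}}{2} - \frac{3 \log{\left(5 \right)}}{2} + C$.

At $a = 4$ the integrand is identically $0$, so $I(4) = 0$. The closed form gives $0$, hence $C = 0$.

Setting $a = \frac{7}{4}$:
$$I = \log{\left(\frac{11 \sqrt{55}}{200} \right)}.$$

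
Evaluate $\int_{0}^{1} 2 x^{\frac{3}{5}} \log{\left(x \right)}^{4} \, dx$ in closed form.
$\frac{9375}{2048}$

Begin with the known integral
$$J(a) = \int_{0}^{1} 2 x^{a} \, dx = \frac{2}{a + 1}.$$

Differentiating under the integral sign brings down a factor of $\ln x$:
$$\frac{dJ}{da} = \int_{0}^{1} 2 x^{a} \log{\left(x \right)} \, dx = - \frac{2}{\left(a + 1\right)^{2}}.$$

Repeating $4$ times in total — each differentiation brings down another $\ln x$ — gives
$$\frac{d^{4}J}{da^{4}} = \int_{0}^{1} 2 x^{a} \log{\left(x \right)}^{4} \, dx = \frac{48}{\left(a + 1\right)^{5}},$$
and the integrand here is exactly the target integrand, so $I = \frac{48}{\left(a + 1\right)^{5}}$.

Setting $a = \frac{3}{5}$:
$$I = \frac{9375}{2048}.$$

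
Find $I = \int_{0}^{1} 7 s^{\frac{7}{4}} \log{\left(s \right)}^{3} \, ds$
$- \frac{10752}{14641}$

Start from the elementary integral
$$J(a) = \int_{0}^{1} 7 s^{a} \, ds = \frac{7}{a + 1}.$$

Differentiating under the integral sign brings down a factor of $\ln s$:
$$\frac{dJ}{da} = \int_{0}^{1} 7 s^{a} \log{\left(s \right)} \, ds = - \frac{7}{\left(a + 1\right)^{2}}.$$

Repeating $3$ times in total — each differentiation brings down another $\ln s$ — gives
$$\frac{d^{3}J}{da^{3}} = \int_{0}^{1} 7 s^{a} \log{\left(s \right)}^{3} \, ds = - \frac{42}{\left(a + 1\right)^{4}},$$
and the integrand here is exactly the target integrand, so $I = - \frac{42}{\left(a + 1\right)^{4}}$.

Setting $a = \frac{7}{4}$:
$$I = - \frac{10752}{14641}.$$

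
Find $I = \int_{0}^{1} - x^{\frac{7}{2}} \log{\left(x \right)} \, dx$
$\frac{4}{81}$

Consider the simpler parametrised integral
$$J(a) = \int_{0}^{1} - x^{a} \, dx = - \frac{1}{a + 1}.$$

Differentiating under the integral sign brings down a factor of $\ln x$:
$$\frac{dJ}{da} = \int_{0}^{1} - x^{a} \log{\left(x \right)} \, dx = \frac{1}{\left(a + 1\right)^{2}}.$$

The integral on the left is $I$, so $I = \frac{1}{\left(a + 1\right)^{2}}$.

Setting $a = \frac{7}{2}$:
$$I = \frac{4}{81}.$$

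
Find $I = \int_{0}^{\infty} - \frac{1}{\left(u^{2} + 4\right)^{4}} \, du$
$- \frac{5 \pi}{4096}$

Begin with the known result
$$J(a) = \int_{0}^{\infty} - \frac{1}{a^{2} + u^{2}} \, du = - \frac{\pi}{2 a}.$$

Differentiating under the integral sign with respect to $a$,
$$\frac{dJ}{da} = \int_{0}^{\infty} \frac{2 a}{\left(a^{2} + u^{2}\right)^{2}} \, du = \frac{\pi}{2 a^{2}},$$
so $\int_{0}^{\infty} - \frac{1}{\left(a^{2} + u^{2}\right)^{2}} \, du = - \frac{\pi}{4 a^{3}}$.

Repeating — each differentiation of $1/(u^2+a^2)^j$ produces $-2ja/(u^2+a^2)^{j+1}$ — and dividing through by $-2ja$ at each step yields, after $3$ differentiations in total,
$$\int_{0}^{\infty} - \frac{1}{\left(a^{2} + u^{2}\right)^{4}} \, du = - \frac{5 \pi}{32 a^{7}}.$$

Setting $a = 2$:
$$I = - \frac{5 \pi}{4096}.$$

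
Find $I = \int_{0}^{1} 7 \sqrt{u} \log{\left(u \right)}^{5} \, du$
$- \frac{17920}{243}$

Consider the simpler parametrised integral
$$J(a) = \int_{0}^{1} 7 u^{a} \, du = \frac{7}{a + 1}.$$

Differentiating under the integral sign brings down a factor of $\ln u$:
$$\frac{dJ}{da} = \int_{0}^{1} 7 u^{a} \log{\left(u \right)} \, du = - \frac{7}{\left(a + 1\right)^{2}}.$$

Repeating $5$ times in total — each differentiation brings down another $\ln u$ — gives
$$\frac{d^{5}J}{da^{5}} = \int_{0}^{1} 7 u^{a} \log{\left(u \right)}^{5} \, du = - \frac{840}{\left(a + 1\right)^{6}},$$
and the integrand here is exactly the target integrand, so $I = - \frac{840}{\left(a + 1\right)^{6}}$.

Setting $a = \frac{1}{2}$:
$$I = - \frac{17920}{243}.$$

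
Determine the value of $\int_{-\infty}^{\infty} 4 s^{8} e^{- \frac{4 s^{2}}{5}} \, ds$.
$\frac{65625 \sqrt{5} \sqrt{\pi}}{2048}$

Start from the elementary integral
$$J(a) = \int_{-\infty}^{\infty} 4 e^{- a s^{2}} \, ds = \frac{4 \sqrt{\pi}}{\sqrt{a}}.$$

Differentiating under the integral sign brings down a factor of $(-s^2)$:
$$\frac{dJ}{da} = \int_{-\infty}^{\infty} - 4 s^{2} e^{- a s^{2}} \, ds = - \frac{2 \sqrt{\pi}}{a^{\frac{3}{2}}}.$$

Repeating $4$ times in total — each differentiation brings down another $(-s^2)$ — gives
$$\frac{d^{4}J}{da^{4}} = \int_{-\infty}^{\infty} 4 s^{8} e^{- a s^{2}} \, ds = \frac{105 \sqrt{\pi}}{4 a^{\frac{9}{2}}},$$
and the integrand here is exactly the target integrand, so $I = \frac{105 \sqrt{\pi}}{4 a^{\frac{9}{2}}}$.

Setting $a = \frac{4}{5}$:
$$I = \frac{65625 \sqrt{5} \sqrt{\pi}}{2048}.$$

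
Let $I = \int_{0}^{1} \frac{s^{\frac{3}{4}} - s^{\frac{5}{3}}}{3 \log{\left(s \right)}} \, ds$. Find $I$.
$\log{\left(\frac{\sqrt[3]{42}}{4} \right)}$

Introduce a parameter $a$ in the exponent: let $I(a) = \int_{0}^{1} \frac{- s^{\frac{5}{3}} + s^{a}}{3 \log{\left(s \right)}} \, ds$.

Since $\dfrac{\partial}{\partial a}\,s^{a} = s^{a} \ln s$, the $\ln s$ in the denominator cancels and
$$\frac{dI}{da} = \int_{0}^{1} \frac{1}{3} s^{a} \, ds = \frac{1}{3} \left[\frac{s^{a+1}}{a+1}\right]_0^1 = \frac{1}{3 \left(a + 1\right)}.$$

Integrating with respect to $a$ gives $I(a) = \frac{\log{\left(a + 1 \right)}}{3} - \log{\left(2 \right)} + \frac{\log{\left(3 \right)}}{3} + C$.

At $a = \frac{5}{3}$ the integrand is identically $0$, so $I(\frac{5}{3}) = 0$. The closed form gives $0$, hence $C = 0$.

Setting $a = \frac{3}{4}$:
$$I = \log{\left(\frac{\sqrt[3]{42}}{4} \right)}.$$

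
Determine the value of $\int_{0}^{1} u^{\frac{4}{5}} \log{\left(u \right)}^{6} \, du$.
$\frac{6250000}{531441}$

Begin with the known integral
$$J(a) = \int_{0}^{1} u^{a} \, du = \frac{1}{a + 1}.$$

Differentiating under the integral sign brings down a factor of $\ln u$:
$$\frac{dJ}{da} = \int_{0}^{1} u^{a} \log{\left(u \right)} \, du = - \frac{1}{\left(a + 1\right)^{2}}.$$

Repeating $6$ times in total — each differentiation brings down another $\ln u$ — gives
$$\frac{d^{6}J}{da^{6}} = \int_{0}^{1} u^{a} \log{\left(u \right)}^{6} \, du = \frac{720}{\left(a + 1\right)^{7}},$$
and the integrand here is exactly the target integrand, so $I = \frac{720}{\left(a + 1\right)^{7}}$.

Setting $a = \frac{4}{5}$:
$$I = \frac{6250000}{531441}.$$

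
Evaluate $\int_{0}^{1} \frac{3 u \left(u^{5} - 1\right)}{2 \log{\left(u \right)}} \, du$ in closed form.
$\log{\left(\frac{7 \sqrt{14}}{4} \right)}$

Replace the exponent $6$ by a parameter $a$: let $I(a) = \int_{0}^{1} \frac{3 \left(- u + u^{a}\right)}{2 \log{\left(u \right)}} \, du$.

Since $\dfrac{\partial}{\partial a}\,u^{a} = u^{a} \ln u$, the $\ln u$ in the denominator cancels and
$$\frac{dI}{da} = \int_{0}^{1} \frac{3}{2} u^{a} \, du = \frac{3}{2} \left[\frac{u^{a+1}}{a+1}\right]_0^1 = \frac{3}{2 \left(a + 1\right)}.$$

Integrating with respect to $a$ gives $I(a) = \frac{3 \log{\left(a + 1 \right)}}{2} - \frac{3 \log{\left(2 \right)}}{2} + C$.

At $a = 1$ the integrand is identically $0$, so $I(1) = 0$. The closed form gives $0$, hence $C = 0$.

Setting $a = 6$:
$$I = \log{\left(\frac{7 \sqrt{14}}{4} \right)}.$$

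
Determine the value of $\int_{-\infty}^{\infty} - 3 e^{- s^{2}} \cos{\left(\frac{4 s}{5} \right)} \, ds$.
$- \frac{3 \sqrt{\pi}}{e^{\frac{4}{25}}}$

Let $b$ denote the cosine frequency and define $I(b) = \int_{-\infty}^{\infty} - 3 e^{- s^{2}} \cos{\left(b s \right)} \, ds$.

Differentiating under the integral sign,
$$I'(b) = \int_{-\infty}^{\infty} 3 s e^{- s^{2}} \sin{\left(b s \right)} \, ds.$$

Integrate $\int_{-\infty}^{\infty} s \sin(b s)\, e^{- s^{2}}\, ds$ by parts with $u = \sin(b s)$ and $dv = s\, e^{- s^{2}}\, ds$, giving $v = - \frac{e^{- s^{2}}}{2}$. The boundary term vanishes and
$$\int_{-\infty}^{\infty} s \sin(b s)\, e^{- s^{2}}\, ds = \frac{b}{2} \int_{-\infty}^{\infty} \cos(b s)\, e^{- s^{2}}\, ds,$$
so $I'(b) = - \frac{b}{2}\, I(b)$.

This is a separable first-order ODE; solving with the initial condition $I(0) = \int_{-\infty}^{\infty} - 3 e^{- s^{2}}\,ds = - 3 \sqrt{\pi}$ gives
$$I(b) = - 3 \sqrt{\pi} e^{- \frac{b^{2}}{4}}.$$

Setting $b = \frac{4}{5}$:
$$I = - \frac{3 \sqrt{\pi}}{e^{\frac{4}{25}}}.$$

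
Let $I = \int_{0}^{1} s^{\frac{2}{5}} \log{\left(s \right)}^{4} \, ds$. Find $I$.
$\frac{75000}{16807}$

Start from the elementary integral
$$J(a) = \int_{0}^{1} s^{a} \, ds = \frac{1}{a + 1}.$$

Differentiating under the integral sign brings down a factor of $\ln s$:
$$\frac{dJ}{da} = \int_{0}^{1} s^{a} \log{\left(s \right)} \, ds = - \frac{1}{\left(a + 1\right)^{2}}.$$

Repeating $4$ times in total — each differentiation brings down another $\ln s$ — gives
$$\frac{d^{4}J}{da^{4}} = \int_{0}^{1} s^{a} \log{\left(s \right)}^{4} \, ds = \frac{24}{\left(a + 1\right)^{5}},$$
and the integrand here is exactly the target integrand, so $I = \frac{24}{\left(a + 1\right)^{5}}$.

Setting $a = \frac{2}{5}$:
$$I = \frac{75000}{16807}.$$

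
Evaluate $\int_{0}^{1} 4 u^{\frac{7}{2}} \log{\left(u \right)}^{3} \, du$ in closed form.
$- \frac{128}{2187}$

Consider the simpler parametrised integral
$$J(a) = \int_{0}^{1} 4 u^{a} \, du = \frac{4}{a + 1}.$$

Differentiating under the integral sign brings down a factor of $\ln u$:
$$\frac{dJ}{da} = \int_{0}^{1} 4 u^{a} \log{\left(u \right)} \, du = - \frac{4}{\left(a + 1\right)^{2}}.$$

Repeating $3$ times in total — each differentiation brings down another $\ln u$ — gives
$$\frac{d^{3}J}{da^{3}} = \int_{0}^{1} 4 u^{a} \log{\left(u \right)}^{3} \, du = - \frac{24}{\left(a + 1\right)^{4}},$$
and the integrand here is exactly the target integrand, so $I = - \frac{24}{\left(a + 1\right)^{4}}$.

Setting $a = \frac{7}{2}$:
$$I = - \frac{128}{2187}.$$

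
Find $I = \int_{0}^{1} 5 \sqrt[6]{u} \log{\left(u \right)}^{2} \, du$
$\frac{2160}{343}$

Start from the elementary integral
$$J(a) = \int_{0}^{1} 5 u^{a} \, du = \frac{5}{a + 1}.$$

Differentiating under the integral sign brings down a factor of $\ln u$:
$$\frac{dJ}{da} = \int_{0}^{1} 5 u^{a} \log{\left(u \right)} \, du = - \frac{5}{\left(a + 1\right)^{2}}.$$

Repeating twice in total — each differentiation brings down another $\ln u$ — gives
$$\frac{d^{2}J}{da^{2}} = \int_{0}^{1} 5 u^{a} \log{\left(u \right)}^{2} \, du = \frac{10}{\left(a + 1\right)^{3}},$$
and the integrand here is exactly the target integrand, so $I = \frac{10}{\left(a + 1\right)^{3}}$.

Setting $a = \frac{1}{6}$:
$$I = \frac{2160}{343}.$$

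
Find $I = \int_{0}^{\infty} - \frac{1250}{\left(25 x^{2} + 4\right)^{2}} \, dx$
$- \frac{125 \pi}{16}$

Recall the elementary integral
$$J(a) = \int_{0}^{\infty} - \frac{2}{a^{2} + x^{2}} \, dx = - \frac{\pi}{a}.$$

Differentiating under the integral sign with respect to $a$,
$$\frac{dJ}{da} = \int_{0}^{\infty} \frac{4 a}{\left(a^{2} + x^{2}\right)^{2}} \, dx = \frac{\pi}{a^{2}},$$
so $\int_{0}^{\infty} - \frac{2}{\left(a^{2} + x^{2}\right)^{2}} \, dx = - \frac{\pi}{2 a^{3}}$.

Setting $a = \frac{2}{5}$:
$$I = - \frac{125 \pi}{16}.$$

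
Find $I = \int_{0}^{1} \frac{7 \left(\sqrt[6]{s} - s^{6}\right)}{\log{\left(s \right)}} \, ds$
$- \log{\left(279936 \right)}$

Introduce a parameter $a$ in the exponent: let $I(a) = \int_{0}^{1} \frac{7 \left(\sqrt[6]{s} - s^{a}\right)}{\log{\left(s \right)}} \, ds$.

Since $\dfrac{\partial}{\partial a}\,s^{a} = s^{a} \ln s$, the $\ln s$ in the denominator cancels and
$$\frac{dI}{da} = \int_{0}^{1} -7 s^{a} \, ds = -7 \left[\frac{s^{a+1}}{a+1}\right]_0^1 = - \frac{7}{a + 1}.$$

Integrating with respect to $a$ gives $I(a) = - \log{\left(\frac{279936 \left(a + 1\right)^{7}}{823543} \right)} + C$.

At $a = \frac{1}{6}$ the integrand is identically $0$, so $I(\frac{1}{6}) = 0$. The closed form gives $0$, hence $C = 0$.

Setting $a = 6$:
$$I = - \log{\left(279936 \right)}.$$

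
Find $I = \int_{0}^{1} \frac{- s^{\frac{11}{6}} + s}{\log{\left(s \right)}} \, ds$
$\log{\left(\frac{12}{17} \right)}$

Replace the exponent $1$ by a parameter $a$: let $I(a) = \int_{0}^{1} \frac{- s^{\frac{11}{6}} + s^{a}}{\log{\left(s \right)}} \, ds$.

Since $\dfrac{\partial}{\partial a}\,s^{a} = s^{a} \ln s$, the $\ln s$ in the denominator cancels and
$$\frac{dI}{da} = \int_{0}^{1} s^{a} \, ds = \left[\frac{s^{a+1}}{a+1}\right]_0^1 = \frac{1}{a + 1}.$$

Integrating with respect to $a$ gives $I(a) = \log{\left(\frac{6 a}{17} + \frac{6}{17} \right)} + C$.

At $a = \frac{11}{6}$ the integrand is identically $0$, so $I(\frac{11}{6}) = 0$. The closed form gives $0$, hence $C = 0$.

Setting $a = 1$:
$$I = \log{\left(\frac{12}{17} \right)}.$$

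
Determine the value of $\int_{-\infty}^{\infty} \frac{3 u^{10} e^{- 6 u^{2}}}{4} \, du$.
$\frac{35 \sqrt{6} \sqrt{\pi}}{73728}$

Begin with the known integral
$$J(a) = \int_{-\infty}^{\infty} \frac{3 e^{- a u^{2}}}{4} \, du = \frac{3 \sqrt{\pi}}{4 \sqrt{a}}.$$

Differentiating under the integral sign brings down a factor of $(-u^2)$:
$$\frac{dJ}{da} = \int_{-\infty}^{\infty} - \frac{3 u^{2} e^{- a u^{2}}}{4} \, du = - \frac{3 \sqrt{\pi}}{8 a^{\frac{3}{2}}}.$$

Repeating $5$ times in total — each differentiation brings down another $(-u^2)$ — gives
$$\frac{d^{5}J}{da^{5}} = \int_{-\infty}^{\infty} - \frac{3 u^{10} e^{- a u^{2}}}{4} \, du = - \frac{2835 \sqrt{\pi}}{128 a^{\frac{11}{2}}},$$
and the integrand here is $(-1)^{5}$ times the target integrand, so $I = (-1)^{5}\,\frac{d^{5}J}{da^{5}} = \frac{2835 \sqrt{\pi}}{128 a^{\frac{11}{2}}}$.

Setting $a = 6$:
$$I = \frac{35 \sqrt{6} \sqrt{\pi}}{73728}.$$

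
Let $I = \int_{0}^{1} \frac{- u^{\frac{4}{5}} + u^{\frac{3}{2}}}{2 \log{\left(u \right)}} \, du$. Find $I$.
$\log{\left(\frac{5 \sqrt{2}}{6} \right)}$

Replace the exponent $\frac{3}{2}$ by a parameter $a$: let $I(a) = \int_{0}^{1} \frac{- u^{\frac{4}{5}} + u^{a}}{2 \log{\left(u \right)}} \, du$.

Since $\dfrac{\partial}{\partial a}\,u^{a} = u^{a} \ln u$, the $\ln u$ in the denominator cancels and
$$\frac{dI}{da} = \int_{0}^{1} \frac{1}{2} u^{a} \, du = \frac{1}{2} \left[\frac{u^{a+1}}{a+1}\right]_0^1 = \frac{1}{2 \left(a + 1\right)}.$$

Integrating with respect to $a$ gives $I(a) = \frac{\log{\left(a + 1 \right)}}{2} - \log{\left(3 \right)} + \frac{\log{\left(5 \right)}}{2} + C$.

At $a = \frac{4}{5}$ the integrand is identically $0$, so $I(\frac{4}{5}) = 0$. The closed form gives $0$, hence $C = 0$.

Setting $a = \frac{3}{2}$:
$$I = \log{\left(\frac{5 \sqrt{2}}{6} \right)}.$$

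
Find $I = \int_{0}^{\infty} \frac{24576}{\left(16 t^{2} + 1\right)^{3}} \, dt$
$1152 \pi$

Recall the elementary integral
$$J(a) = \int_{0}^{\infty} \frac{6}{a^{2} + t^{2}} \, dt = \frac{3 \pi}{a}.$$

Differentiating under the integral sign with respect to $a$,
$$\frac{dJ}{da} = \int_{0}^{\infty} - \frac{12 a}{\left(a^{2} + t^{2}\right)^{2}} \, dt = - \frac{3 \pi}{a^{2}},$$
so $\int_{0}^{\infty} \frac{6}{\left(a^{2} + t^{2}\right)^{2}} \, dt = \frac{3 \pi}{2 a^{3}}$.

Repeating — each differentiation of $1/(t^2+a^2)^j$ produces $-2ja/(t^2+a^2)^{j+1}$ — and dividing through by $-2ja$ at each step yields, after $2$ differentiations in total,
$$\int_{0}^{\infty} \frac{6}{\left(a^{2} + t^{2}\right)^{3}} \, dt = \frac{9 \pi}{8 a^{5}}.$$

Setting $a = \frac{1}{4}$:
$$I = 1152 \pi.$$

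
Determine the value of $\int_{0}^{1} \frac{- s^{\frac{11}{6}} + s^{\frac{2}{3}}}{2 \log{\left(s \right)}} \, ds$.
$- \log{\left(17 \right)} + \frac{\log{\left(170 \right)}}{2}$

Replace the exponent $\frac{2}{3}$ by a parameter $a$: let $I(a) = \int_{0}^{1} \frac{- s^{\frac{11}{6}} + s^{a}}{2 \log{\left(s \right)}} \, ds$.

Since $\dfrac{\partial}{\partial a}\,s^{a} = s^{a} \ln s$, the $\ln s$ in the denominator cancels and
$$\frac{dI}{da} = \int_{0}^{1} \frac{1}{2} s^{a} \, ds = \frac{1}{2} \left[\frac{s^{a+1}}{a+1}\right]_0^1 = \frac{1}{2 \left(a + 1\right)}.$$

Integrating with respect to $a$ gives $I(a) = \log{\left(\frac{\sqrt{102} \sqrt{a + 1}}{17} \right)} + C$.

At $a = \frac{11}{6}$ the integrand is identically $0$, so $I(\frac{11}{6}) = 0$. The closed form gives $0$, hence $C = 0$.

Setting $a = \frac{2}{3}$:
$$I = - \log{\left(17 \right)} + \frac{\log{\left(170 \right)}}{2}.$$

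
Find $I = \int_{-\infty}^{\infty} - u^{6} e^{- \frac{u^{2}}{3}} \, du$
$- \frac{405 \sqrt{3} \sqrt{\pi}}{8}$

Consider the simpler parametrised integral
$$J(a) = \int_{-\infty}^{\infty} - e^{- a u^{2}} \, du = - \frac{\sqrt{\pi}}{\sqrt{a}}.$$

Differentiating under the integral sign brings down a factor of $(-u^2)$:
$$\frac{dJ}{da} = \int_{-\infty}^{\infty} u^{2} e^{- a u^{2}} \, du = \frac{\sqrt{\pi}}{2 a^{\frac{3}{2}}}.$$

Repeating $3$ times in total — each differentiation brings down another $(-u^2)$ — gives
$$\frac{d^{3}J}{da^{3}} = \int_{-\infty}^{\infty} u^{6} e^{- a u^{2}} \, du = \frac{15 \sqrt{\pi}}{8 a^{\frac{7}{2}}},$$
and the integrand here is $(-1)^{3}$ times the target integrand, so $I = (-1)^{3}\,\frac{d^{3}J}{da^{3}} = - \frac{15 \sqrt{\pi}}{8 a^{\frac{7}{2}}}$.

Setting $a = \frac{1}{3}$:
$$I = - \frac{405 \sqrt{3} \sqrt{\pi}}{8}.$$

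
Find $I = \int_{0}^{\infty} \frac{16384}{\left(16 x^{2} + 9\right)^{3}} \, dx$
$\frac{256 \pi}{81}$

Begin with the known result
$$J(a) = \int_{0}^{\infty} \frac{4}{a^{2} + x^{2}} \, dx = \frac{2 \pi}{a}.$$

Differentiating under the integral sign with respect to $a$,
$$\frac{dJ}{da} = \int_{0}^{\infty} - \frac{8 a}{\left(a^{2} + x^{2}\right)^{2}} \, dx = - \frac{2 \pi}{a^{2}},$$
so $\int_{0}^{\infty} \frac{4}{\left(a^{2} + x^{2}\right)^{2}} \, dx = \frac{\pi}{a^{3}}$.

Repeating — each differentiation of $1/(x^2+a^2)^j$ produces $-2ja/(x^2+a^2)^{j+1}$ — and dividing through by $-2ja$ at each step yields, after $2$ differentiations in total,
$$\int_{0}^{\infty} \frac{4}{\left(a^{2} + x^{2}\right)^{3}} \, dx = \frac{3 \pi}{4 a^{5}}.$$

Setting $a = \frac{3}{4}$:
$$I = \frac{256 \pi}{81}.$$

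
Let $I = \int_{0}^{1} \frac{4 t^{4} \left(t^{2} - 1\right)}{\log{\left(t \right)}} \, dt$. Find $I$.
$\log{\left(\frac{2401}{625} \right)}$

Replace the exponent $6$ by a parameter $a$: let $I(a) = \int_{0}^{1} \frac{4 \left(- t^{4} + t^{a}\right)}{\log{\left(t \right)}} \, dt$.

Since $\dfrac{\partial}{\partial a}\,t^{a} = t^{a} \ln t$, the $\ln t$ in the denominator cancels and
$$\frac{dI}{da} = \int_{0}^{1} 4 t^{a} \, dt = 4 \left[\frac{t^{a+1}}{a+1}\right]_0^1 = \frac{4}{a + 1}.$$

Integrating with respect to $a$ gives $I(a) = \log{\left(\frac{\left(a + 1\right)^{4}}{625} \right)} + C$.

At $a = 4$ the integrand is identically $0$, so $I(4) = 0$. The closed form gives $0$, hence $C = 0$.

Setting $a = 6$:
$$I = \log{\left(\frac{2401}{625} \right)}.$$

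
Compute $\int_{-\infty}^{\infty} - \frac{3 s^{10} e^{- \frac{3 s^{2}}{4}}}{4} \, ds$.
$- \frac{560 \sqrt{3} \sqrt{\pi}}{9}$

Consider the simpler parametrised integral
$$J(a) = \int_{-\infty}^{\infty} - \frac{3 e^{- a s^{2}}}{4} \, ds = - \frac{3 \sqrt{\pi}}{4 \sqrt{a}}.$$

Differentiating under the integral sign brings down a factor of $(-s^2)$:
$$\frac{dJ}{da} = \int_{-\infty}^{\infty} \frac{3 s^{2} e^{- a s^{2}}}{4} \, ds = \frac{3 \sqrt{\pi}}{8 a^{\frac{3}{2}}}.$$

Repeating $5$ times in total — each differentiation brings down another $(-s^2)$ — gives
$$\frac{d^{5}J}{da^{5}} = \int_{-\infty}^{\infty} \frac{3 s^{10} e^{- a s^{2}}}{4} \, ds = \frac{2835 \sqrt{\pi}}{128 a^{\frac{11}{2}}},$$
and the integrand here is $(-1)^{5}$ times the target integrand, so $I = (-1)^{5}\,\frac{d^{5}J}{da^{5}} = - \frac{2835 \sqrt{\pi}}{128 a^{\frac{11}{2}}}$.

Setting $a = \frac{3}{4}$:
$$I = - \frac{560 \sqrt{3} \sqrt{\pi}}{9}.$$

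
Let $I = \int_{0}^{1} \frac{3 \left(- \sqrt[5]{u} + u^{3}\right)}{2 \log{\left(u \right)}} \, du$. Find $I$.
$- \log{\left(\frac{3 \sqrt{30}}{100} \right)}$

Replace the exponent $\frac{1}{5}$ by a parameter $a$: let $I(a) = \int_{0}^{1} \frac{3 \left(u^{3} - u^{a}\right)}{2 \log{\left(u \right)}} \, du$.

Since $\dfrac{\partial}{\partial a}\,u^{a} = u^{a} \ln u$, the $\ln u$ in the denominator cancels and
$$\frac{dI}{da} = \int_{0}^{1} - \frac{3}{2} u^{a} \, du = - \frac{3}{2} \left[\frac{u^{a+1}}{a+1}\right]_0^1 = - \frac{3}{2 a + 2}.$$

Integrating with respect to $a$ gives $I(a) = - \log{\left(\frac{\left(a + 1\right)^{\frac{3}{2}}}{8} \right)} + C$.

At $a = 3$ the integrand is identically $0$, so $I(3) = 0$. The closed form gives $0$, hence $C = 0$.

Setting $a = \frac{1}{5}$:
$$I = - \log{\left(\frac{3 \sqrt{30}}{100} \right)}.$$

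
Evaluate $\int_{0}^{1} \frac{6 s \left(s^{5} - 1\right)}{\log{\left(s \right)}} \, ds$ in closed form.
$\log{\left(\frac{117649}{64} \right)}$

Replace the exponent $1$ by a parameter $a$: let $I(a) = \int_{0}^{1} \frac{6 \left(s^{6} - s^{a}\right)}{\log{\left(s \right)}} \, ds$.

Since $\dfrac{\partial}{\partial a}\,s^{a} = s^{a} \ln s$, the $\ln s$ in the denominator cancels and
$$\frac{dI}{da} = \int_{0}^{1} -6 s^{a} \, ds = -6 \left[\frac{s^{a+1}}{a+1}\right]_0^1 = - \frac{6}{a + 1}.$$

Integrating with respect to $a$ gives $I(a) = \log{\left(\frac{117649}{\left(a + 1\right)^{6}} \right)} + C$.

At $a = 6$ the integrand is identically $0$, so $I(6) = 0$. The closed form gives $0$, hence $C = 0$.

Setting $a = 1$:
$$I = \log{\left(\frac{117649}{64} \right)}.$$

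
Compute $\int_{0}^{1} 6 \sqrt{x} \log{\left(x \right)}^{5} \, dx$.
$- \frac{5120}{81}$

Consider the simpler parametrised integral
$$J(a) = \int_{0}^{1} 6 x^{a} \, dx = \frac{6}{a + 1}.$$

Differentiating under the integral sign brings down a factor of $\ln x$:
$$\frac{dJ}{da} = \int_{0}^{1} 6 x^{a} \log{\left(x \right)} \, dx = - \frac{6}{\left(a + 1\right)^{2}}.$$

Repeating $5$ times in total — each differentiation brings down another $\ln x$ — gives
$$\frac{d^{5}J}{da^{5}} = \int_{0}^{1} 6 x^{a} \log{\left(x \right)}^{5} \, dx = - \frac{720}{\left(a + 1\right)^{6}},$$
and the integrand here is exactly the target integrand, so $I = - \frac{720}{\left(a + 1\right)^{6}}$.

Setting $a = \frac{1}{2}$:
$$I = - \frac{5120}{81}.$$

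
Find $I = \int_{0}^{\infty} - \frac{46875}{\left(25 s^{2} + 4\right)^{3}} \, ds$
$- \frac{28125 \pi}{512}$

Start from the standard arctangent integral
$$J(a) = \int_{0}^{\infty} - \frac{3}{a^{2} + s^{2}} \, ds = - \frac{3 \pi}{2 a}.$$

Differentiating under the integral sign with respect to $a$,
$$\frac{dJ}{da} = \int_{0}^{\infty} \frac{6 a}{\left(a^{2} + s^{2}\right)^{2}} \, ds = \frac{3 \pi}{2 a^{2}},$$
so $\int_{0}^{\infty} - \frac{3}{\left(a^{2} + s^{2}\right)^{2}} \, ds = - \frac{3 \pi}{4 a^{3}}$.

Repeating — each differentiation of $1/(s^2+a^2)^j$ produces $-2ja/(s^2+a^2)^{j+1}$ — and dividing through by $-2ja$ at each step yields, after $2$ differentiations in total,
$$\int_{0}^{\infty} - \frac{3}{\left(a^{2} + s^{2}\right)^{3}} \, ds = - \frac{9 \pi}{16 a^{5}}.$$

Setting $a = \frac{2}{5}$:
$$I = - \frac{28125 \pi}{512}.$$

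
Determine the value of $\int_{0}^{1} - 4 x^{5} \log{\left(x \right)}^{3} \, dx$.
$\frac{1}{54}$

Start from the elementary integral
$$J(a) = \int_{0}^{1} - 4 x^{a} \, dx = - \frac{4}{a + 1}.$$

Differentiating under the integral sign brings down a factor of $\ln x$:
$$\frac{dJ}{da} = \int_{0}^{1} - 4 x^{a} \log{\left(x \right)} \, dx = \frac{4}{\left(a + 1\right)^{2}}.$$

Repeating $3$ times in total — each differentiation brings down another $\ln x$ — gives
$$\frac{d^{3}J}{da^{3}} = \int_{0}^{1} - 4 x^{a} \log{\left(x \right)}^{3} \, dx = \frac{24}{\left(a + 1\right)^{4}},$$
and the integrand here is exactly the target integrand, so $I = \frac{24}{\left(a + 1\right)^{4}}$.

Setting $a = 5$:
$$I = \frac{1}{54}.$$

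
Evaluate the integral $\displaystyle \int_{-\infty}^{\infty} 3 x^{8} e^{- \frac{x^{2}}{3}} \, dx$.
$\frac{25515 \sqrt{3} \sqrt{\pi}}{16}$

Consider the simpler parametrised integral
$$J(a) = \int_{-\infty}^{\infty} 3 e^{- a x^{2}} \, dx = \frac{3 \sqrt{\pi}}{\sqrt{a}}.$$

Differentiating under the integral sign brings down a factor of $(-x^2)$:
$$\frac{dJ}{da} = \int_{-\infty}^{\infty} - 3 x^{2} e^{- a x^{2}} \, dx = - \frac{3 \sqrt{\pi}}{2 a^{\frac{3}{2}}}.$$

Repeating $4$ times in total — each differentiation brings down another $(-x^2)$ — gives
$$\frac{d^{4}J}{da^{4}} = \int_{-\infty}^{\infty} 3 x^{8} e^{- a x^{2}} \, dx = \frac{315 \sqrt{\pi}}{16 a^{\frac{9}{2}}},$$
and the integrand here is exactly the target integrand, so $I = \frac{315 \sqrt{\pi}}{16 a^{\frac{9}{2}}}$.

Setting $a = \frac{1}{3}$:
$$I = \frac{25515 \sqrt{3} \sqrt{\pi}}{16}.$$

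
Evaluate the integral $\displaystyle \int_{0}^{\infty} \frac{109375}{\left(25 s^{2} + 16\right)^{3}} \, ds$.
$\frac{65625 \pi}{16384}$

Begin with the known result
$$J(a) = \int_{0}^{\infty} \frac{7}{a^{2} + s^{2}} \, ds = \frac{7 \pi}{2 a}.$$

Differentiating under the integral sign with respect to $a$,
$$\frac{dJ}{da} = \int_{0}^{\infty} - \frac{14 a}{\left(a^{2} + s^{2}\right)^{2}} \, ds = - \frac{7 \pi}{2 a^{2}},$$
so $\int_{0}^{\infty} \frac{7}{\left(a^{2} + s^{2}\right)^{2}} \, ds = \frac{7 \pi}{4 a^{3}}$.

Repeating — each differentiation of $1/(s^2+a^2)^j$ produces $-2ja/(s^2+a^2)^{j+1}$ — and dividing through by $-2ja$ at each step yields, after $2$ differentiations in total,
$$\int_{0}^{\infty} \frac{7}{\left(a^{2} + s^{2}\right)^{3}} \, ds = \frac{21 \pi}{16 a^{5}}.$$

Setting $a = \frac{4}{5}$:
$$I = \frac{65625 \pi}{16384}.$$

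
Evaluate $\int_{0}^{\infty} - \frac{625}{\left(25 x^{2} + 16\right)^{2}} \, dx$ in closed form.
$- \frac{125 \pi}{256}$

Begin with the known result
$$J(a) = \int_{0}^{\infty} - \frac{1}{a^{2} + x^{2}} \, dx = - \frac{\pi}{2 a}.$$

Differentiating under the integral sign with respect to $a$,
$$\frac{dJ}{da} = \int_{0}^{\infty} \frac{2 a}{\left(a^{2} + x^{2}\right)^{2}} \, dx = \frac{\pi}{2 a^{2}},$$
so $\int_{0}^{\infty} - \frac{1}{\left(a^{2} + x^{2}\right)^{2}} \, dx = - \frac{\pi}{4 a^{3}}$.

Setting $a = \frac{4}{5}$:
$$I = - \frac{125 \pi}{256}.$$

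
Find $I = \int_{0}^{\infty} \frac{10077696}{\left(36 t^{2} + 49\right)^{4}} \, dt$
$\frac{262440 \pi}{823543}$

Recall the elementary integral
$$J(a) = \int_{0}^{\infty} \frac{6}{a^{2} + t^{2}} \, dt = \frac{3 \pi}{a}.$$

Differentiating under the integral sign with respect to $a$,
$$\frac{dJ}{da} = \int_{0}^{\infty} - \frac{12 a}{\left(a^{2} + t^{2}\right)^{2}} \, dt = - \frac{3 \pi}{a^{2}},$$
so $\int_{0}^{\infty} \frac{6}{\left(a^{2} + t^{2}\right)^{2}} \, dt = \frac{3 \pi}{2 a^{3}}$.

Repeating — each differentiation of $1/(t^2+a^2)^j$ produces $-2ja/(t^2+a^2)^{j+1}$ — and dividing through by $-2ja$ at each step yields, after $3$ differentiations in total,
$$\int_{0}^{\infty} \frac{6}{\left(a^{2} + t^{2}\right)^{4}} \, dt = \frac{15 \pi}{16 a^{7}}.$$

Setting $a = \frac{7}{6}$:
$$I = \frac{262440 \pi}{823543}.$$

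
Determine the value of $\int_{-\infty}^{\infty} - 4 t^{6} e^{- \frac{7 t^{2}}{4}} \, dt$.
$- \frac{960 \sqrt{7} \sqrt{\pi}}{2401}$

Begin with the known integral
$$J(a) = \int_{-\infty}^{\infty} - 4 e^{- a t^{2}} \, dt = - \frac{4 \sqrt{\pi}}{\sqrt{a}}.$$

Differentiating under the integral sign brings down a factor of $(-t^2)$:
$$\frac{dJ}{da} = \int_{-\infty}^{\infty} 4 t^{2} e^{- a t^{2}} \, dt = \frac{2 \sqrt{\pi}}{a^{\frac{3}{2}}}.$$

Repeating $3$ times in total — each differentiation brings down another $(-t^2)$ — gives
$$\frac{d^{3}J}{da^{3}} = \int_{-\infty}^{\infty} 4 t^{6} e^{- a t^{2}} \, dt = \frac{15 \sqrt{\pi}}{2 a^{\frac{7}{2}}},$$
and the integrand here is $(-1)^{3}$ times the target integrand, so $I = (-1)^{3}\,\frac{d^{3}J}{da^{3}} = - \frac{15 \sqrt{\pi}}{2 a^{\frac{7}{2}}}$.

Setting $a = \frac{7}{4}$:
$$I = - \frac{960 \sqrt{7} \sqrt{\pi}}{2401}.$$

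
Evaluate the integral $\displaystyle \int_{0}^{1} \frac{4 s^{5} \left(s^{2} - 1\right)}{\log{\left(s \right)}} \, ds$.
$- \log{\left(\frac{81}{256} \right)}$

Consider the one-parameter family: let $I(a) = \int_{0}^{1} \frac{4 \left(s^{7} - s^{a}\right)}{\log{\left(s \right)}} \, ds$.

Since $\dfrac{\partial}{\partial a}\,s^{a} = s^{a} \ln s$, the $\ln s$ in the denominator cancels and
$$\frac{dI}{da} = \int_{0}^{1} -4 s^{a} \, ds = -4 \left[\frac{s^{a+1}}{a+1}\right]_0^1 = - \frac{4}{a + 1}.$$

Integrating with respect to $a$ gives $I(a) = - \log{\left(\frac{\left(a + 1\right)^{4}}{4096} \right)} + C$.

At $a = 7$ the integrand is identically $0$, so $I(7) = 0$. The closed form gives $0$, hence $C = 0$.

Setting $a = 5$:
$$I = - \log{\left(\frac{81}{256} \right)}.$$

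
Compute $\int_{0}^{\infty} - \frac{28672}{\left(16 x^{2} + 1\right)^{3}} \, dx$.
$- 1344 \pi$

Recall the elementary integral
$$J(a) = \int_{0}^{\infty} - \frac{7}{a^{2} + x^{2}} \, dx = - \frac{7 \pi}{2 a}.$$

Differentiating under the integral sign with respect to $a$,
$$\frac{dJ}{da} = \int_{0}^{\infty} \frac{14 a}{\left(a^{2} + x^{2}\right)^{2}} \, dx = \frac{7 \pi}{2 a^{2}},$$
so $\int_{0}^{\infty} - \frac{7}{\left(a^{2} + x^{2}\right)^{2}} \, dx = - \frac{7 \pi}{4 a^{3}}$.

Repeating — each differentiation of $1/(x^2+a^2)^j$ produces $-2ja/(x^2+a^2)^{j+1}$ — and dividing through by $-2ja$ at each step yields, after $2$ differentiations in total,
$$\int_{0}^{\infty} - \frac{7}{\left(a^{2} + x^{2}\right)^{3}} \, dx = - \frac{21 \pi}{16 a^{5}}.$$

Setting $a = \frac{1}{4}$:
$$I = - 1344 \pi.$$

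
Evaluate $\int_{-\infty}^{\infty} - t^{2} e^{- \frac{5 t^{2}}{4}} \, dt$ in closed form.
$- \frac{4 \sqrt{5} \sqrt{\pi}}{25}$

Consider the simpler parametrised integral
$$J(a) = \int_{-\infty}^{\infty} - e^{- a t^{2}} \, dt = - \frac{\sqrt{\pi}}{\sqrt{a}}.$$

Differentiating under the integral sign brings down a factor of $(-t^2)$:
$$\frac{dJ}{da} = \int_{-\infty}^{\infty} t^{2} e^{- a t^{2}} \, dt = \frac{\sqrt{\pi}}{2 a^{\frac{3}{2}}}.$$

The integral on the left is $-I$, so $I = - \frac{\sqrt{\pi}}{2 a^{\frac{3}{2}}}$.

Setting $a = \frac{5}{4}$:
$$I = - \frac{4 \sqrt{5} \sqrt{\pi}}{25}.$$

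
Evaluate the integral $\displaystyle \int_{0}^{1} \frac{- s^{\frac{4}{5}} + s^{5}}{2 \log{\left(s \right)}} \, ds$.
$\log{\left(\frac{\sqrt{30}}{3} \right)}$

Introduce a parameter $a$ in the exponent: let $I(a) = \int_{0}^{1} \frac{- s^{\frac{4}{5}} + s^{a}}{2 \log{\left(s \right)}} \, ds$.

Since $\dfrac{\partial}{\partial a}\,s^{a} = s^{a} \ln s$, the $\ln s$ in the denominator cancels and
$$\frac{dI}{da} = \int_{0}^{1} \frac{1}{2} s^{a} \, ds = \frac{1}{2} \left[\frac{s^{a+1}}{a+1}\right]_0^1 = \frac{1}{2 \left(a + 1\right)}.$$

Integrating with respect to $a$ gives $I(a) = \frac{\log{\left(a + 1 \right)}}{2} - \log{\left(3 \right)} + \frac{\log{\left(5 \right)}}{2} + C$.

At $a = \frac{4}{5}$ the integrand is identically $0$, so $I(\frac{4}{5}) = 0$. The closed form gives $0$, hence $C = 0$.

Setting $a = 5$:
$$I = \log{\left(\frac{\sqrt{30}}{3} \right)}.$$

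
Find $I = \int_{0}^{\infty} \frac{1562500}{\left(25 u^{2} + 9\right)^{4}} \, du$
$\frac{390625 \pi}{17496}$

Start from the standard arctangent integral
$$J(a) = \int_{0}^{\infty} \frac{4}{a^{2} + u^{2}} \, du = \frac{2 \pi}{a}.$$

Differentiating under the integral sign with respect to $a$,
$$\frac{dJ}{da} = \int_{0}^{\infty} - \frac{8 a}{\left(a^{2} + u^{2}\right)^{2}} \, du = - \frac{2 \pi}{a^{2}},$$
so $\int_{0}^{\infty} \frac{4}{\left(a^{2} + u^{2}\right)^{2}} \, du = \frac{\pi}{a^{3}}$.

Repeating — each differentiation of $1/(u^2+a^2)^j$ produces $-2ja/(u^2+a^2)^{j+1}$ — and dividing through by $-2ja$ at each step yields, after $3$ differentiations in total,
$$\int_{0}^{\infty} \frac{4}{\left(a^{2} + u^{2}\right)^{4}} \, du = \frac{5 \pi}{8 a^{7}}.$$

Setting $a = \frac{3}{5}$:
$$I = \frac{390625 \pi}{17496}.$$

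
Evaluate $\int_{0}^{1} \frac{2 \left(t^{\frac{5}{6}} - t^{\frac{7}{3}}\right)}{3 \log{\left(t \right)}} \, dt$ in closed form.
$- \frac{2 \log{\left(20 \right)}}{3} + \frac{2 \log{\left(11 \right)}}{3}$

Replace the exponent $\frac{5}{6}$ by a parameter $a$: let $I(a) = \int_{0}^{1} \frac{2 \left(- t^{\frac{7}{3}} + t^{a}\right)}{3 \log{\left(t \right)}} \, dt$.

Since $\dfrac{\partial}{\partial a}\,t^{a} = t^{a} \ln t$, the $\ln t$ in the denominator cancels and
$$\frac{dI}{da} = \int_{0}^{1} \frac{2}{3} t^{a} \, dt = \frac{2}{3} \left[\frac{t^{a+1}}{a+1}\right]_0^1 = \frac{2}{3 \left(a + 1\right)}.$$

Integrating with respect to $a$ gives $I(a) = \log{\left(\frac{\sqrt[3]{10} \cdot 3^{\frac{2}{3}} \left(a + 1\right)^{\frac{2}{3}}}{10} \right)} + C$.

At $a = \frac{7}{3}$ the integrand is identically $0$, so $I(\frac{7}{3}) = 0$. The closed form gives $0$, hence $C = 0$.

Setting $a = \frac{5}{6}$:
$$I = - \frac{2 \log{\left(20 \right)}}{3} + \frac{2 \log{\left(11 \right)}}{3}.$$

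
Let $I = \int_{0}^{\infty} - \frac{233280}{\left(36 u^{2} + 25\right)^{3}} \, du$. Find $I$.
$- \frac{1458 \pi}{625}$

Recall the elementary integral
$$J(a) = \int_{0}^{\infty} - \frac{5}{a^{2} + u^{2}} \, du = - \frac{5 \pi}{2 a}.$$

Differentiating under the integral sign with respect to $a$,
$$\frac{dJ}{da} = \int_{0}^{\infty} \frac{10 a}{\left(a^{2} + u^{2}\right)^{2}} \, du = \frac{5 \pi}{2 a^{2}},$$
so $\int_{0}^{\infty} - \frac{5}{\left(a^{2} + u^{2}\right)^{2}} \, du = - \frac{5 \pi}{4 a^{3}}$.

Repeating — each differentiation of $1/(u^2+a^2)^j$ produces $-2ja/(u^2+a^2)^{j+1}$ — and dividing through by $-2ja$ at each step yields, after $2$ differentiations in total,
$$\int_{0}^{\infty} - \frac{5}{\left(a^{2} + u^{2}\right)^{3}} \, du = - \frac{15 \pi}{16 a^{5}}.$$

Setting $a = \frac{5}{6}$:
$$I = - \frac{1458 \pi}{625}.$$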